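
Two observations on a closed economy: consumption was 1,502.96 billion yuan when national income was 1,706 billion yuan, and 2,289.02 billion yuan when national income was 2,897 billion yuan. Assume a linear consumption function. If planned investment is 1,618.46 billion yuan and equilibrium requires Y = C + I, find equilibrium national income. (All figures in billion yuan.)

Y = 5869

MPC = (2289.02 − 1502.96)/(2897 − 1706) = 786.06/1191 = 0.66
a = 1502.96 − 0.66(1706) = 377
Equilibrium: Y = 377 + 0.66Y + 1618.46
0.34Y = 1995.46, so Y = 1995.46/0.34 = 5869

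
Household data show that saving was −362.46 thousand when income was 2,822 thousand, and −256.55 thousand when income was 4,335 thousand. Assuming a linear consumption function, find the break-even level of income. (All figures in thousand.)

Y = 8000

MPS = ΔS/ΔY = (-256.55 − (-362.46))/(4335 − 2822) = 105.91/1513 = 0.07
MPC = 1 − MPS = 0.93
From S(2822) = -362.46: −a + 0.07(2822) = -362.46, so a = 197.54 − (-362.46) = 560
Break-even (S = 0): Y = a/MPS = 560/0.07 = 8000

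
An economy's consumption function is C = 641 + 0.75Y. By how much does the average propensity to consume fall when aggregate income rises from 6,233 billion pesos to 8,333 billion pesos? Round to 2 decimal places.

At Y = 6233: C = 641 + 0.75(6233) = 5315.75, APC = 5315.75/6233 = 0.853
At Y = 8333: C = 6890.75, APC = 6890.75/8333 = 0.827
Fall in APC = 0.853 − 0.827 = 0.026 ≈ 0.03

ΔAPC = 0.03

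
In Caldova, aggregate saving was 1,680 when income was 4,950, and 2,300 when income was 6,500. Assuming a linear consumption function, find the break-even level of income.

Y = 750

MPS = ΔS/ΔY = (2300 − 1680)/(6500 − 4950) = 620/1550 = 0.4
MPC = 1 − MPS = 0.6
From S(4950) = 1680: −a + 0.4(4950) = 1680, so a = 1980 − 1680 = 300
Break-even (S = 0): Y = a/MPS = 300/0.4 = 750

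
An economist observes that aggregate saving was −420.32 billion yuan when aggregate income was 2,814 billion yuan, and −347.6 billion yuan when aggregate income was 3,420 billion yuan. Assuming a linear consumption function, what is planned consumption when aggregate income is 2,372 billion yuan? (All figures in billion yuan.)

C = 2845.36

MPS = ΔS/ΔY = (-347.6 − (-420.32))/(3420 − 2814) = 72.72/606 = 0.12
MPC = 1 − MPS = 0.88
Autonomous saving = -420.32 − 0.12(2814) = -758, so a = 758
C = 758 + 0.88(2372) = 758 + 2087.36 = 2845.36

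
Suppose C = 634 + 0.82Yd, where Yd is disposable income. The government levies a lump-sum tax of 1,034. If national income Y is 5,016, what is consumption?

Yd = Y − T = 5016 − 1034 = 3982
C = 634 + 0.82(3982) = 634 + 3265.24 = 3899.24

C = 3899.24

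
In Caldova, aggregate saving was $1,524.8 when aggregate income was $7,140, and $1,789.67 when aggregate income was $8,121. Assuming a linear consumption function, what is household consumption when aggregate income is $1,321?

MPS = ΔS/ΔY = (1789.67 − 1524.8)/(8121 − 7140) = 264.87/981 = 0.27
MPC = 1 − MPS = 0.73
Autonomous saving = 1524.8 − 0.27(7140) = -403, so a = 403
C = 403 + 0.73(1321) = 403 + 964.33 = 1367.33

C = 1367.33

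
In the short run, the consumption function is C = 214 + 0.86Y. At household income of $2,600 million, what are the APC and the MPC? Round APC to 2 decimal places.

MPC = 0.86 (the slope of the consumption function)
C = 214 + 0.86(2600) = 2450, so APC = 2450/2600 = 0.94

APC = 0.94; MPC = 0.86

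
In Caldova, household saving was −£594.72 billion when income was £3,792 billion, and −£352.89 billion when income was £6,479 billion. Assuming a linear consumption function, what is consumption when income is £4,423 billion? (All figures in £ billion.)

C = 4960.93

MPS = ΔS/ΔY = (-352.89 − (-594.72))/(6479 − 3792) = 241.83/2687 = 0.09
MPC = 1 − MPS = 0.91
Autonomous saving = -594.72 − 0.09(3792) = -936, so a = 936
C = 936 + 0.91(4423) = 936 + 4024.93 = 4960.93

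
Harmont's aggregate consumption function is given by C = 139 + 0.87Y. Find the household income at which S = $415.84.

Y = 4268

S = Y − C = -139 + 0.13Y
-139 + 0.13Y = 415.84, so 0.13Y = 554.84 and Y = 4268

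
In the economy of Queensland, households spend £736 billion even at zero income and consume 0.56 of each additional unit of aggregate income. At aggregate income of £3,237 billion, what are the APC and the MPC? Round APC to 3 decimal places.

MPC = 0.56 (the slope of the consumption function)
C = 736 + 0.56(3237) = 2548.72, so APC = 2548.72/3237 = 0.787

APC = 0.787; MPC = 0.56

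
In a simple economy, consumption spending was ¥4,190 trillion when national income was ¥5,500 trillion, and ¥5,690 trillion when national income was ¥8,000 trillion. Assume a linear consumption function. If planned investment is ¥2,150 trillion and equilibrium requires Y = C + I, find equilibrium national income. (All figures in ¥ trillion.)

Y = 7600

MPC = (5690 − 4190)/(8000 − 5500) = 1500/2500 = 0.6
a = 4190 − 0.6(5500) = 890
Equilibrium: Y = 890 + 0.6Y + 2150
0.4Y = 3040, so Y = 3040/0.4 = 7600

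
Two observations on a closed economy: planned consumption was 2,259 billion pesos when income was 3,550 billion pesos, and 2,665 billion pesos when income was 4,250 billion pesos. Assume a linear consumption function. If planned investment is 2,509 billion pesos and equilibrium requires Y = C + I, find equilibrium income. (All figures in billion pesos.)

MPC = (2665 − 2259)/(4250 − 3550) = 406/700 = 0.58
a = 2259 − 0.58(3550) = 200
Equilibrium: Y = 200 + 0.58Y + 2509
0.42Y = 2709, so Y = 2709/0.42 = 6450

Y = 6450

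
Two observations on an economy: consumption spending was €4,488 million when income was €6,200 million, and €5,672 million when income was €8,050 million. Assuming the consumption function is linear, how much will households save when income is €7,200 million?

S = 2072

MPC = (5672 − 4488)/(8050 − 6200) = 1184/1850 = 0.64
a = 4488 − 0.64(6200) = 4488 − 3968 = 520
C = 520 + 0.64(7200) = 5128
S = 7200 − 5128 = 2072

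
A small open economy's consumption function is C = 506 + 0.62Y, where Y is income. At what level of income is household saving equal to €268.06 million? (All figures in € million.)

Y = 2037

S = Y − C = -506 + 0.38Y
-506 + 0.38Y = 268.06, so 0.38Y = 774.06 and Y = 2037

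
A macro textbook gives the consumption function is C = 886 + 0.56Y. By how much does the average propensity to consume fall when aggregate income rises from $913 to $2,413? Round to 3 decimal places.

At Y = 913: C = 886 + 0.56(913) = 1397.28, APC = 1397.28/913 = 1.5304
At Y = 2413: C = 2237.28, APC = 2237.28/2413 = 0.9272
Fall in APC = 1.5304 − 0.9272 = 0.6032 ≈ 0.603

ΔAPC = 0.603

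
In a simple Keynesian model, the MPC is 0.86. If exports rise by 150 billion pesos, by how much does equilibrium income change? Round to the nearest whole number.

The multiplier is 1/(1 − MPC) = 1/0.14.
ΔY = 150/0.14 = 1071.43 ≈ 1071

ΔY ≈ 1071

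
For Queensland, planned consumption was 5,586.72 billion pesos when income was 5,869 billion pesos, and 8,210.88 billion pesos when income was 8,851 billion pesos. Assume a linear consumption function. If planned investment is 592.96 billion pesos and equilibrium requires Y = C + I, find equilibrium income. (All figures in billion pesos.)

MPC = (8210.88 − 5586.72)/(8851 − 5869) = 2624.16/2982 = 0.88
a = 5586.72 − 0.88(5869) = 422
Equilibrium: Y = 422 + 0.88Y + 592.96
0.12Y = 1014.96, so Y = 1014.96/0.12 = 8458

Y = 8458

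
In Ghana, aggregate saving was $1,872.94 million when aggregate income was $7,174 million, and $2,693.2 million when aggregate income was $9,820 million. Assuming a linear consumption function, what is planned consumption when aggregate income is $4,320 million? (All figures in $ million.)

MPS = ΔS/ΔY = (2693.2 − 1872.94)/(9820 − 7174) = 820.26/2646 = 0.31
MPC = 1 − MPS = 0.69
Autonomous saving = 1872.94 − 0.31(7174) = -351, so a = 351
C = 351 + 0.69(4320) = 351 + 2980.8 = 3331.8

C = 3331.8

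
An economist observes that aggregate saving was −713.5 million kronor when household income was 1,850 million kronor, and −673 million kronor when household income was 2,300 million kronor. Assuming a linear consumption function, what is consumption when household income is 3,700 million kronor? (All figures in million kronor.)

MPS = ΔS/ΔY = (-673 − (-713.5))/(2300 − 1850) = 40.5/450 = 0.09
MPC = 1 − MPS = 0.91
Autonomous saving = -713.5 − 0.09(1850) = -880, so a = 880
C = 880 + 0.91(3700) = 880 + 3367 = 4247

C = 4247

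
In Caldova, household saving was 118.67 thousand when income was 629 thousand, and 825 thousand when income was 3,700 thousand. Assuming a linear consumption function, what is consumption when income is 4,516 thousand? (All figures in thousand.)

MPS = ΔS/ΔY = (825 − 118.67)/(3700 − 629) = 706.33/3071 = 0.23
MPC = 1 − MPS = 0.77
Autonomous saving = 118.67 − 0.23(629) = -26, so a = 26
C = 26 + 0.77(4516) = 26 + 3477.32 = 3503.32

C = 3503.32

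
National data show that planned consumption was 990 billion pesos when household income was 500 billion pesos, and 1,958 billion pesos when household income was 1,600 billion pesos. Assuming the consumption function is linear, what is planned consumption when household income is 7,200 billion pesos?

C = 6886

MPC = (1958 − 990)/(1600 − 500) = 968/1100 = 0.88
a = 990 − 0.88(500) = 990 − 440 = 550
C = 550 + 0.88(7200) = 550 + 6336 = 6886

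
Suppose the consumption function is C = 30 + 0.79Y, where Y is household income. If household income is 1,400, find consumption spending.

C = 30 + 0.79(1400) = 30 + 1106 = 1136

C = 1136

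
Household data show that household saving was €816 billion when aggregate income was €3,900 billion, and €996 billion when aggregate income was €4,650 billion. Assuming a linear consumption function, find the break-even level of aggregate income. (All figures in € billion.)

MPS = ΔS/ΔY = (996 − 816)/(4650 − 3900) = 180/750 = 0.24
MPC = 1 − MPS = 0.76
From S(3900) = 816: −a + 0.24(3900) = 816, so a = 936 − 816 = 120
Break-even (S = 0): Y = a/MPS = 120/0.24 = 500

Y = 500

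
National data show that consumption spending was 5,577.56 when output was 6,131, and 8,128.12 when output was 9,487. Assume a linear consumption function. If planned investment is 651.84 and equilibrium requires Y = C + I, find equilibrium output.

MPC = (8128.12 − 5577.56)/(9487 − 6131) = 2550.56/3356 = 0.76
a = 5577.56 − 0.76(6131) = 918
Equilibrium: Y = 918 + 0.76Y + 651.84
0.24Y = 1569.84, so Y = 1569.84/0.24 = 6541

Y = 6541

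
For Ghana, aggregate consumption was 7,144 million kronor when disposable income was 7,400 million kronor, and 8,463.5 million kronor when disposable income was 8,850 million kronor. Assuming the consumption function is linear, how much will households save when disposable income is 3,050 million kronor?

MPC = (8463.5 − 7144)/(8850 − 7400) = 1319.5/1450 = 0.91
a = 7144 − 0.91(7400) = 7144 − 6734 = 410
C = 410 + 0.91(3050) = 3185.5
S = 3050 − 3185.5 = -135.5

S = -135.5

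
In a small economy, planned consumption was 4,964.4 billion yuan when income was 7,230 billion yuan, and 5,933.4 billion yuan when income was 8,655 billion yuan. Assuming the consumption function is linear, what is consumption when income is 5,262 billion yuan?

MPC = (5933.4 − 4964.4)/(8655 − 7230) = 969/1425 = 0.68
a = 4964.4 − 0.68(7230) = 4964.4 − 4916.4 = 48
C = 48 + 0.68(5262) = 48 + 3578.16 = 3626.16

C = 3626.16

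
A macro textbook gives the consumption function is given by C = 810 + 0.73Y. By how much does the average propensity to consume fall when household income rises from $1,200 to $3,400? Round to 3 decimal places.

At Y = 1200: C = 810 + 0.73(1200) = 1686, APC = 1686/1200 = 1.4050
At Y = 3400: C = 3292, APC = 3292/3400 = 0.9682
Fall in APC = 1.4050 − 0.9682 = 0.4368 ≈ 0.437

ΔAPC = 0.437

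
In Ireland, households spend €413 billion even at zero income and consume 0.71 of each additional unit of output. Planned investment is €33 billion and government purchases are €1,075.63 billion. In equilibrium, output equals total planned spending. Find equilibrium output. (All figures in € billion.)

Y = 5247

Y = C + I + G = 413 + 0.71Y + 33 + 1075.63
Y − 0.71Y = 1521.63
0.29Y = 1521.63, so Y = 1521.63/0.29 = 5247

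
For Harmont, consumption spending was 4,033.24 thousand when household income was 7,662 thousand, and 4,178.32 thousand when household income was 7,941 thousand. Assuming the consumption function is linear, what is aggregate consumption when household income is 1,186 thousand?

MPC = (4178.32 − 4033.24)/(7941 − 7662) = 145.08/279 = 0.52
a = 4033.24 − 0.52(7662) = 4033.24 − 3984.24 = 49
C = 49 + 0.52(1186) = 49 + 616.72 = 665.72

C = 665.72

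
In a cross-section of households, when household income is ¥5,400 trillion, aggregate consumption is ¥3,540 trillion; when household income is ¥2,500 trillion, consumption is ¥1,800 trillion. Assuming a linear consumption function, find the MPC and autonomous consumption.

MPC = ΔC/ΔY = (3540 − 1800)/(5400 − 2500) = 1740/2900 = 0.6
a = C − MPC·Y = 1800 − 0.6(2500) = 1800 − 1500 = 300

MPC = 0.6; a = 300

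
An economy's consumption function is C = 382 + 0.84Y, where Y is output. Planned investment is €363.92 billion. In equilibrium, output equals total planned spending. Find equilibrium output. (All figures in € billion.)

Y = 4662

Y = C + I = 382 + 0.84Y + 363.92
Y − 0.84Y = 745.92
0.16Y = 745.92, so Y = 745.92/0.16 = 4662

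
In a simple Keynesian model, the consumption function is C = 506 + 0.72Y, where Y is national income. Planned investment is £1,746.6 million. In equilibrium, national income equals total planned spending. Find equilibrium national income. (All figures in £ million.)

Y = C + I = 506 + 0.72Y + 1746.6
Y − 0.72Y = 2252.6
0.28Y = 2252.6, so Y = 2252.6/0.28 = 8045

Y = 8045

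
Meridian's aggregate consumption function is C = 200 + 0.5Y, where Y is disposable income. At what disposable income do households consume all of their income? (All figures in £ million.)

Y = 400

At break-even, C = Y: 200 + 0.5Y = Y
0.5Y = 200, so Y = 200/0.5 = 400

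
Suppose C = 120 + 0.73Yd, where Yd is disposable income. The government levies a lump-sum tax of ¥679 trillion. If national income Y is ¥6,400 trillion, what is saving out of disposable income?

S = 1424.67

Yd = Y − T = 6400 − 679 = 5721
C = 120 + 0.73(5721) = 120 + 4176.33 = 4296.33
S = Yd − C = 5721 − 4296.33 = 1424.67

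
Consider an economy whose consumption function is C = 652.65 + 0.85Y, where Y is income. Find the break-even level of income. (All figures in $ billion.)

Y = 4351

At break-even, C = Y: 652.65 + 0.85Y = Y
0.15Y = 652.65, so Y = 652.65/0.15 = 4351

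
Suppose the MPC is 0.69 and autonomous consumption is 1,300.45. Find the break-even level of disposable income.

Y = 4195

At break-even, C = Y: 1300.45 + 0.69Y = Y
0.31Y = 1300.45, so Y = 1300.45/0.31 = 4195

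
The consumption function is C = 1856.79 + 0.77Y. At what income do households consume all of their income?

At break-even, C = Y: 1856.79 + 0.77Y = Y
0.23Y = 1856.79, so Y = 1856.79/0.23 = 8073

Y = 8073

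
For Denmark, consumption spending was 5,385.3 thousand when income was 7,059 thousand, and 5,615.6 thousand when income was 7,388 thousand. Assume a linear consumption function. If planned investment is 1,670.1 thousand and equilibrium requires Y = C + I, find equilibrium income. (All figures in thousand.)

Y = 7047

MPC = (5615.6 − 5385.3)/(7388 − 7059) = 230.3/329 = 0.7
a = 5385.3 − 0.7(7059) = 444
Equilibrium: Y = 444 + 0.7Y + 1670.1
0.3Y = 2114.1, so Y = 2114.1/0.3 = 7047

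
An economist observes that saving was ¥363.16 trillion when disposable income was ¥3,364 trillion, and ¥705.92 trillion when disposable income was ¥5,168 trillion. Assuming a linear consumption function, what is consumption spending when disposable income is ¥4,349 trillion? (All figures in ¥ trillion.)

MPS = ΔS/ΔY = (705.92 − 363.16)/(5168 − 3364) = 342.76/1804 = 0.19
MPC = 1 − MPS = 0.81
Autonomous saving = 363.16 − 0.19(3364) = -276, so a = 276
C = 276 + 0.81(4349) = 276 + 3522.69 = 3798.69

C = 3798.69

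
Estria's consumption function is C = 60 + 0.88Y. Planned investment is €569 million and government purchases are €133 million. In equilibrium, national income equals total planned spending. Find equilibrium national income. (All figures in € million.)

Y = C + I + G = 60 + 0.88Y + 569 + 133
Y − 0.88Y = 762
0.12Y = 762, so Y = 762/0.12 = 6350

Y = 6350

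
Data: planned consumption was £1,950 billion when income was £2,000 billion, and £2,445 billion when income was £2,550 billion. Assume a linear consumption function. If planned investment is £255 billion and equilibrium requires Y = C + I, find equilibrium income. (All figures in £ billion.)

MPC = (2445 − 1950)/(2550 − 2000) = 495/550 = 0.9
a = 1950 − 0.9(2000) = 150
Equilibrium: Y = 150 + 0.9Y + 255
0.1Y = 405, so Y = 405/0.1 = 4050

Y = 4050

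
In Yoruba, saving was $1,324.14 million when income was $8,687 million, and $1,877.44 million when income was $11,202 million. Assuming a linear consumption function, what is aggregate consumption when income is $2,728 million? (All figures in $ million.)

MPS = ΔS/ΔY = (1877.44 − 1324.14)/(11202 − 8687) = 553.3/2515 = 0.22
MPC = 1 − MPS = 0.78
Autonomous saving = 1324.14 − 0.22(8687) = -587, so a = 587
C = 587 + 0.78(2728) = 587 + 2127.84 = 2714.84

C = 2714.84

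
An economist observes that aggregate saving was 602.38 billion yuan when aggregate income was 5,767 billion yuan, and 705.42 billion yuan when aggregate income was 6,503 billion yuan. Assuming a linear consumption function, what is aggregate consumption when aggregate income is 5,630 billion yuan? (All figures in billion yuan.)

MPS = ΔS/ΔY = (705.42 − 602.38)/(6503 − 5767) = 103.04/736 = 0.14
MPC = 1 − MPS = 0.86
Autonomous saving = 602.38 − 0.14(5767) = -205, so a = 205
C = 205 + 0.86(5630) = 205 + 4841.8 = 5046.8

C = 5046.8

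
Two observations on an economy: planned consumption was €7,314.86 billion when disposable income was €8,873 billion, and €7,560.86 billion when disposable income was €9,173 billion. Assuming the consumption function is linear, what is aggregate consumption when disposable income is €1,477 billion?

C = 1250.14

MPC = (7560.86 − 7314.86)/(9173 − 8873) = 246/300 = 0.82
a = 7314.86 − 0.82(8873) = 7314.86 − 7275.86 = 39
C = 39 + 0.82(1477) = 39 + 1211.14 = 1250.14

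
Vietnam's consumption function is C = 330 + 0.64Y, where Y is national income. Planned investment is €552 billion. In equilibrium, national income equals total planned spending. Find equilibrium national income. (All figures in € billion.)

Y = C + I = 330 + 0.64Y + 552
Y − 0.64Y = 882
0.36Y = 882, so Y = 882/0.36 = 2450

Y = 2450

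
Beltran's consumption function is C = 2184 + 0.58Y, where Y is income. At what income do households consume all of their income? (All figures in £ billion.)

Y = 5200

At break-even, C = Y: 2184 + 0.58Y = Y
0.42Y = 2184, so Y = 2184/0.42 = 5200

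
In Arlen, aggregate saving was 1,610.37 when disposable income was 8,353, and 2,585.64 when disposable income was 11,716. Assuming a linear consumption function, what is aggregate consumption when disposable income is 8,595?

MPS = ΔS/ΔY = (2585.64 − 1610.37)/(11716 − 8353) = 975.27/3363 = 0.29
MPC = 1 − MPS = 0.71
Autonomous saving = 1610.37 − 0.29(8353) = -812, so a = 812
C = 812 + 0.71(8595) = 812 + 6102.45 = 6914.45

C = 6914.45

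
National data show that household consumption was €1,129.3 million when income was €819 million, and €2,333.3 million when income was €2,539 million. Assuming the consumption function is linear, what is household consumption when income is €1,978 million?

C = 1940.6

MPC = (2333.3 − 1129.3)/(2539 − 819) = 1204/1720 = 0.7
a = 1129.3 − 0.7(819) = 1129.3 − 573.3 = 556
C = 556 + 0.7(1978) = 556 + 1384.6 = 1940.6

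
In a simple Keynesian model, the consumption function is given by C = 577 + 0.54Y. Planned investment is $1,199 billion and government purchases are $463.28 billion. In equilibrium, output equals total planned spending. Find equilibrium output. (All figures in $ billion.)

Y = C + I + G = 577 + 0.54Y + 1199 + 463.28
Y − 0.54Y = 2239.28
0.46Y = 2239.28, so Y = 2239.28/0.46 = 4868

Y = 4868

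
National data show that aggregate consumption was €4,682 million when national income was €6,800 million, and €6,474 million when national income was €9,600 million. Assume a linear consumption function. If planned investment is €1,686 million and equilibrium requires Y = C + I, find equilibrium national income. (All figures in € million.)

Y = 5600

MPC = (6474 − 4682)/(9600 − 6800) = 1792/2800 = 0.64
a = 4682 − 0.64(6800) = 330
Equilibrium: Y = 330 + 0.64Y + 1686
0.36Y = 2016, so Y = 2016/0.36 = 5600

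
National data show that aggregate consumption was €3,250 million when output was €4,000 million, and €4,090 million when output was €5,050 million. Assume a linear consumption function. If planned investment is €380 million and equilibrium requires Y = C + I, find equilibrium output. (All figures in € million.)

Y = 2150

MPC = (4090 − 3250)/(5050 − 4000) = 840/1050 = 0.8
a = 3250 − 0.8(4000) = 50
Equilibrium: Y = 50 + 0.8Y + 380
0.2Y = 430, so Y = 430/0.2 = 2150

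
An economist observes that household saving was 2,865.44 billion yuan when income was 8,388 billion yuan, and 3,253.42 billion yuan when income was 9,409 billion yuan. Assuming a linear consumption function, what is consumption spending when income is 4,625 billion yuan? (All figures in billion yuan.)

C = 3189.5

MPS = ΔS/ΔY = (3253.42 − 2865.44)/(9409 − 8388) = 387.98/1021 = 0.38
MPC = 1 − MPS = 0.62
Autonomous saving = 2865.44 − 0.38(8388) = -322, so a = 322
C = 322 + 0.62(4625) = 322 + 2867.5 = 3189.5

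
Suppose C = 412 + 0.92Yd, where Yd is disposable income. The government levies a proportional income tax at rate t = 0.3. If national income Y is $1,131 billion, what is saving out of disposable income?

Yd = (1 − 0.3)(1131) = 0.7(1131) = 791.7
C = 412 + 0.92(791.7) = 412 + 728.364 = 1140.364
S = Yd − C = 791.7 − 1140.364 = -348.664

S = -348.664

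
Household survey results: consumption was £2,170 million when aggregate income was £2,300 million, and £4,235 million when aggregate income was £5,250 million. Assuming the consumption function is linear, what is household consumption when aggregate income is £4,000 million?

MPC = (4235 − 2170)/(5250 − 2300) = 2065/2950 = 0.7
a = 2170 − 0.7(2300) = 2170 − 1610 = 560
C = 560 + 0.7(4000) = 560 + 2800 = 3360

C = 3360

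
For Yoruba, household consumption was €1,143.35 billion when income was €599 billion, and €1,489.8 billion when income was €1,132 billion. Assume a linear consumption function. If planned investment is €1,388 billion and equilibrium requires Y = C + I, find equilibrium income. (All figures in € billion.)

MPC = (1489.8 − 1143.35)/(1132 − 599) = 346.45/533 = 0.65
a = 1143.35 − 0.65(599) = 754
Equilibrium: Y = 754 + 0.65Y + 1388
0.35Y = 2142, so Y = 2142/0.35 = 6120

Y = 6120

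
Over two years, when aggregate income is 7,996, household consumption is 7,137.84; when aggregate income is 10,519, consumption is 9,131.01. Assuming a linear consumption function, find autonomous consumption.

MPC = ΔC/ΔY = (9131.01 − 7137.84)/(10519 − 7996) = 1993.17/2523 = 0.79
a = C − MPC·Y = 7137.84 − 0.79(7996) = 7137.84 − 6316.84 = 821

a = 821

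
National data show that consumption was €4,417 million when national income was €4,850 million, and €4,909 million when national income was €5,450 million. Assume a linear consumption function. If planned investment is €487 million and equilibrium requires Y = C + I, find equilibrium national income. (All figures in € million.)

MPC = (4909 − 4417)/(5450 − 4850) = 492/600 = 0.82
a = 4417 − 0.82(4850) = 440
Equilibrium: Y = 440 + 0.82Y + 487
0.18Y = 927, so Y = 927/0.18 = 5150

Y = 5150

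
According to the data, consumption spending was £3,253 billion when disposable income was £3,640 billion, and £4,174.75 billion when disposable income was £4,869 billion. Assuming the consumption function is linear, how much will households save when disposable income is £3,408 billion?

S = 329

MPC = (4174.75 − 3253)/(4869 − 3640) = 921.75/1229 = 0.75
a = 3253 − 0.75(3640) = 3253 − 2730 = 523
C = 523 + 0.75(3408) = 3079
S = 3408 − 3079 = 329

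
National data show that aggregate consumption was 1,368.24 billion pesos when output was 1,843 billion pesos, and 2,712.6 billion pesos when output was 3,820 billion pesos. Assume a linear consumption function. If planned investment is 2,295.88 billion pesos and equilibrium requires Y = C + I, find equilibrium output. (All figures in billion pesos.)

MPC = (2712.6 − 1368.24)/(3820 − 1843) = 1344.36/1977 = 0.68
a = 1368.24 − 0.68(1843) = 115
Equilibrium: Y = 115 + 0.68Y + 2295.88
0.32Y = 2410.88, so Y = 2410.88/0.32 = 7534

Y = 7534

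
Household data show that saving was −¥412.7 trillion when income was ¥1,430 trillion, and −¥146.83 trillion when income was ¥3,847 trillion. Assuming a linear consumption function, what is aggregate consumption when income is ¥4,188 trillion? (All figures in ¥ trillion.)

C = 4297.32

MPS = ΔS/ΔY = (-146.83 − (-412.7))/(3847 − 1430) = 265.87/2417 = 0.11
MPC = 1 − MPS = 0.89
Autonomous saving = -412.7 − 0.11(1430) = -570, so a = 570
C = 570 + 0.89(4188) = 570 + 3727.32 = 4297.32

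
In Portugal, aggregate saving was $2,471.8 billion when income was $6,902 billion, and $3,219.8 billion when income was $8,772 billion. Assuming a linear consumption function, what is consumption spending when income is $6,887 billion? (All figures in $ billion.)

C = 4421.2

MPS = ΔS/ΔY = (3219.8 − 2471.8)/(8772 − 6902) = 748/1870 = 0.4
MPC = 1 − MPS = 0.6
Autonomous saving = 2471.8 − 0.4(6902) = -289, so a = 289
C = 289 + 0.6(6887) = 289 + 4132.2 = 4421.2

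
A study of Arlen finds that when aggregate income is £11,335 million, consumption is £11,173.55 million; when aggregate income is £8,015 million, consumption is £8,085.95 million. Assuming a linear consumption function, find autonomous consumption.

a = 632

MPC = ΔC/ΔY = (11173.55 − 8085.95)/(11335 − 8015) = 3087.6/3320 = 0.93
a = C − MPC·Y = 8085.95 − 0.93(8015) = 8085.95 − 7453.95 = 632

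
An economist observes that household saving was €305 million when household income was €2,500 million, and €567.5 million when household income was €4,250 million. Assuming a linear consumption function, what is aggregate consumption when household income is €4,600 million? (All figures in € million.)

MPS = ΔS/ΔY = (567.5 − 305)/(4250 − 2500) = 262.5/1750 = 0.15
MPC = 1 − MPS = 0.85
Autonomous saving = 305 − 0.15(2500) = -70, so a = 70
C = 70 + 0.85(4600) = 70 + 3910 = 3980

C = 3980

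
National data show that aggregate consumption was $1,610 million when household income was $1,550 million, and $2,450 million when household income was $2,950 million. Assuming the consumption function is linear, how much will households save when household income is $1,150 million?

S = -220

MPC = (2450 − 1610)/(2950 − 1550) = 840/1400 = 0.6
a = 1610 − 0.6(1550) = 1610 − 930 = 680
C = 680 + 0.6(1150) = 1370
S = 1150 − 1370 = -220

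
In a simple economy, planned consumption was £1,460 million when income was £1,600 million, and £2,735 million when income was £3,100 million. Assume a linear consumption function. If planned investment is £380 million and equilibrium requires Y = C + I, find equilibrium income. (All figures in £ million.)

MPC = (2735 − 1460)/(3100 − 1600) = 1275/1500 = 0.85
a = 1460 − 0.85(1600) = 100
Equilibrium: Y = 100 + 0.85Y + 380
0.15Y = 480, so Y = 480/0.15 = 3200

Y = 3200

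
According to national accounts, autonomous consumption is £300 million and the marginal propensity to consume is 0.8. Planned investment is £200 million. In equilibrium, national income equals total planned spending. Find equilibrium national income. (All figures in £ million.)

Y = C + I = 300 + 0.8Y + 200
Y − 0.8Y = 500
0.2Y = 500, so Y = 500/0.2 = 2500

Y = 2500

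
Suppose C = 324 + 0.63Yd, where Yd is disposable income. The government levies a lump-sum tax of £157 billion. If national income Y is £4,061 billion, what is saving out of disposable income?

S = 1120.48

Yd = Y − T = 4061 − 157 = 3904
C = 324 + 0.63(3904) = 324 + 2459.52 = 2783.52
S = Yd − C = 3904 − 2783.52 = 1120.48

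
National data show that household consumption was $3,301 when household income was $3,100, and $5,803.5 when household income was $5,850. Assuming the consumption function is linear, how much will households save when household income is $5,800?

S = 42

MPC = (5803.5 − 3301)/(5850 − 3100) = 2502.5/2750 = 0.91
a = 3301 − 0.91(3100) = 3301 − 2821 = 480
C = 480 + 0.91(5800) = 5758
S = 5800 − 5758 = 42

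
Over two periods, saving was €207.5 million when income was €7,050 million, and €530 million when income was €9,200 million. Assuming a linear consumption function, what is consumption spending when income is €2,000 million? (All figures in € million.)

C = 2550

MPS = ΔS/ΔY = (530 − 207.5)/(9200 − 7050) = 322.5/2150 = 0.15
MPC = 1 − MPS = 0.85
Autonomous saving = 207.5 − 0.15(7050) = -850, so a = 850
C = 850 + 0.85(2000) = 850 + 1700 = 2550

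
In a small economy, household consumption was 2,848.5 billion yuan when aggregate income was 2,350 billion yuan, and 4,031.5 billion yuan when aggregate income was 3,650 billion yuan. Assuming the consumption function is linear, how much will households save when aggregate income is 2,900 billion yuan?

S = -449

MPC = (4031.5 − 2848.5)/(3650 − 2350) = 1183/1300 = 0.91
a = 2848.5 − 0.91(2350) = 2848.5 − 2138.5 = 710
C = 710 + 0.91(2900) = 3349
S = 2900 − 3349 = -449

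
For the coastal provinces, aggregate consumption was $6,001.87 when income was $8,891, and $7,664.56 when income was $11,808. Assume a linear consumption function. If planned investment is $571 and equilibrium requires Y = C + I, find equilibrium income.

MPC = (7664.56 − 6001.87)/(11808 − 8891) = 1662.69/2917 = 0.57
a = 6001.87 − 0.57(8891) = 934
Equilibrium: Y = 934 + 0.57Y + 571
0.43Y = 1505, so Y = 1505/0.43 = 3500

Y = 3500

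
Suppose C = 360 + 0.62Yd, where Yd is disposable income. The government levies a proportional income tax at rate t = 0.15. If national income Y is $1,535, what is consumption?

Yd = (1 − 0.15)(1535) = 0.85(1535) = 1304.75
C = 360 + 0.62(1304.75) = 360 + 808.945 = 1168.945

C = 1168.945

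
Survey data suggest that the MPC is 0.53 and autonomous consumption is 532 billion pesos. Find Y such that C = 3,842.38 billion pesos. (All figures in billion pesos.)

Y = 6246

532 + 0.53Y = 3842.38
0.53Y = 3310.38, so Y = 3310.38/0.53 = 6246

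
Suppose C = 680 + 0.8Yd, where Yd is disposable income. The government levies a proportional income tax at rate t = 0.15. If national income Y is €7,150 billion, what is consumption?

Yd = (1 − 0.15)(7150) = 0.85(7150) = 6077.5
C = 680 + 0.8(6077.5) = 680 + 4862 = 5542

C = 5542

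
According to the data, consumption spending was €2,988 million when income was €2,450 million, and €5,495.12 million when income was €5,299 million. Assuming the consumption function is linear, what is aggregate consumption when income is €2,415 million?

C = 2957.2

MPC = (5495.12 − 2988)/(5299 − 2450) = 2507.12/2849 = 0.88
a = 2988 − 0.88(2450) = 2988 − 2156 = 832
C = 832 + 0.88(2415) = 832 + 2125.2 = 2957.2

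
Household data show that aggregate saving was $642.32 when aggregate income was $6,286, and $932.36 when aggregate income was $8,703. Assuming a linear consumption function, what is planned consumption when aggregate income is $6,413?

MPS = ΔS/ΔY = (932.36 − 642.32)/(8703 − 6286) = 290.04/2417 = 0.12
MPC = 1 − MPS = 0.88
Autonomous saving = 642.32 − 0.12(6286) = -112, so a = 112
C = 112 + 0.88(6413) = 112 + 5643.44 = 5755.44

C = 5755.44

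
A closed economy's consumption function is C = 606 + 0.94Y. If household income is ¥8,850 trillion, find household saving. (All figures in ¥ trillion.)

C = 606 + 0.94(8850) = 606 + 8319 = 8925
S = Y − C = 8850 − 8925 = -75

S = -75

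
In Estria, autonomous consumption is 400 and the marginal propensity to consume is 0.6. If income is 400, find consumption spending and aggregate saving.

C = 640; S = -240

C = 400 + 0.6(400) = 400 + 240 = 640
S = Y − C = 400 − 640 = -240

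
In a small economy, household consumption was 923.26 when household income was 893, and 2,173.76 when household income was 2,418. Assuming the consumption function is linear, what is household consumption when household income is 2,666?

MPC = (2173.76 − 923.26)/(2418 − 893) = 1250.5/1525 = 0.82
a = 923.26 − 0.82(893) = 923.26 − 732.26 = 191
C = 191 + 0.82(2666) = 191 + 2186.12 = 2377.12

C = 2377.12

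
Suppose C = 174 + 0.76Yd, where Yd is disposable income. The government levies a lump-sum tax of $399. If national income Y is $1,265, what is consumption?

Yd = Y − T = 1265 − 399 = 866
C = 174 + 0.76(866) = 174 + 658.16 = 832.16

C = 832.16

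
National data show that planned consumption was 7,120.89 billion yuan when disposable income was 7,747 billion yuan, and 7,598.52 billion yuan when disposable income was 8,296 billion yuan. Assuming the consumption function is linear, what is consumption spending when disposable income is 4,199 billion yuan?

C = 4034.13

MPC = (7598.52 − 7120.89)/(8296 − 7747) = 477.63/549 = 0.87
a = 7120.89 − 0.87(7747) = 7120.89 − 6739.89 = 381
C = 381 + 0.87(4199) = 381 + 3653.13 = 4034.13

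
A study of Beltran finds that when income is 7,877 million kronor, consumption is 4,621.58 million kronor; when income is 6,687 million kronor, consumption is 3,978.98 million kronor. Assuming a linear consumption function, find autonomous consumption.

MPC = ΔC/ΔY = (4621.58 − 3978.98)/(7877 − 6687) = 642.6/1190 = 0.54
a = C − MPC·Y = 3978.98 − 0.54(6687) = 3978.98 − 3610.98 = 368

a = 368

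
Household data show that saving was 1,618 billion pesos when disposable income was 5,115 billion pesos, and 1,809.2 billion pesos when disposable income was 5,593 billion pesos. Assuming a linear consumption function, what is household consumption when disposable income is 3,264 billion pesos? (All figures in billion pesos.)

C = 2386.4

MPS = ΔS/ΔY = (1809.2 − 1618)/(5593 − 5115) = 191.2/478 = 0.4
MPC = 1 − MPS = 0.6
Autonomous saving = 1618 − 0.4(5115) = -428, so a = 428
C = 428 + 0.6(3264) = 428 + 1958.4 = 2386.4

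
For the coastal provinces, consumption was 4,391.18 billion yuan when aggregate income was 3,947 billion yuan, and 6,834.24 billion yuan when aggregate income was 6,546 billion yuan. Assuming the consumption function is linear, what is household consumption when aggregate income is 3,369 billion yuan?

C = 3847.86

MPC = (6834.24 − 4391.18)/(6546 − 3947) = 2443.06/2599 = 0.94
a = 4391.18 − 0.94(3947) = 4391.18 − 3710.18 = 681
C = 681 + 0.94(3369) = 681 + 3166.86 = 3847.86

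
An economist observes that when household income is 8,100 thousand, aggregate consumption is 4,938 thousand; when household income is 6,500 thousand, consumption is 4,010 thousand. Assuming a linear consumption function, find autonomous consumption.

a = 240

MPC = ΔC/ΔY = (4938 − 4010)/(8100 − 6500) = 928/1600 = 0.58
a = C − MPC·Y = 4010 − 0.58(6500) = 4010 − 3770 = 240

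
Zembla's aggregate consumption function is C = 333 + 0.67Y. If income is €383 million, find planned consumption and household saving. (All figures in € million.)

C = 333 + 0.67(383) = 333 + 256.61 = 589.61
S = Y − C = 383 − 589.61 = -206.61

C = 589.61; S = -206.61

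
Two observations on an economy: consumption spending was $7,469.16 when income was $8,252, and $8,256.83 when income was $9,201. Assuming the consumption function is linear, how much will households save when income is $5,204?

S = 264.68

MPC = (8256.83 − 7469.16)/(9201 − 8252) = 787.67/949 = 0.83
a = 7469.16 − 0.83(8252) = 7469.16 − 6849.16 = 620
C = 620 + 0.83(5204) = 4939.32
S = 5204 − 4939.32 = 264.68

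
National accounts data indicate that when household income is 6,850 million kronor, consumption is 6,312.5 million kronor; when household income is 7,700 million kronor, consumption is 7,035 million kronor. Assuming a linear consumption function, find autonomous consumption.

a = 490

MPC = ΔC/ΔY = (7035 − 6312.5)/(7700 − 6850) = 722.5/850 = 0.85
a = C − MPC·Y = 6312.5 − 0.85(6850) = 6312.5 − 5822.5 = 490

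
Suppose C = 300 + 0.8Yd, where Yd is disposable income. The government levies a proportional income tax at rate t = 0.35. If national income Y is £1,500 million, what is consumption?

Yd = (1 − 0.35)(1500) = 0.65(1500) = 975
C = 300 + 0.8(975) = 300 + 780 = 1080

C = 1080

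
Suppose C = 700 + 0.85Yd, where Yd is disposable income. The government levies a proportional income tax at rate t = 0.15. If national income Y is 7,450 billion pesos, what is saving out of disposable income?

Yd = (1 − 0.15)(7450) = 0.85(7450) = 6332.5
C = 700 + 0.85(6332.5) = 700 + 5382.625 = 6082.625
S = Yd − C = 6332.5 − 6082.625 = 249.875

S = 249.875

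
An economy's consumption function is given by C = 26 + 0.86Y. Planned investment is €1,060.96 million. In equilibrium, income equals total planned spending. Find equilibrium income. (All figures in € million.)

Y = C + I = 26 + 0.86Y + 1060.96
Y − 0.86Y = 1086.96
0.14Y = 1086.96, so Y = 1086.96/0.14 = 7764

Y = 7764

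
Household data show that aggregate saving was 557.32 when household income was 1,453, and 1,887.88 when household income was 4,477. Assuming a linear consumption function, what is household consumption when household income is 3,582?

C = 2087.92

MPS = ΔS/ΔY = (1887.88 − 557.32)/(4477 − 1453) = 1330.56/3024 = 0.44
MPC = 1 − MPS = 0.56
Autonomous saving = 557.32 − 0.44(1453) = -82, so a = 82
C = 82 + 0.56(3582) = 82 + 2005.92 = 2087.92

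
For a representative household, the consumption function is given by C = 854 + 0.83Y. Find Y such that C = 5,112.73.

854 + 0.83Y = 5112.73
0.83Y = 4258.73, so Y = 4258.73/0.83 = 5131

Y = 5131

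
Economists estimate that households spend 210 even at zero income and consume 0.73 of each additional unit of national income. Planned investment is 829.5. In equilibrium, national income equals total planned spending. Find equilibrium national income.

Y = 3850

Y = C + I = 210 + 0.73Y + 829.5
Y − 0.73Y = 1039.5
0.27Y = 1039.5, so Y = 1039.5/0.27 = 3850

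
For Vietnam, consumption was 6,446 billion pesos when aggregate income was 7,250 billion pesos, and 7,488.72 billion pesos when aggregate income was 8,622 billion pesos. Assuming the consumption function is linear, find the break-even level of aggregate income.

Y = 3900

MPC = (7488.72 − 6446)/(8622 − 7250) = 1042.72/1372 = 0.76
a = 6446 − 0.76(7250) = 6446 − 5510 = 936
Break-even: Y = a/(1−MPC) = 936/0.24 = 3900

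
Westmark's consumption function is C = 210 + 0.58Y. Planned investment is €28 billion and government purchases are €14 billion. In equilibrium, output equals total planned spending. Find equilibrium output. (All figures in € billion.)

Y = 600

Y = C + I + G = 210 + 0.58Y + 28 + 14
Y − 0.58Y = 252
0.42Y = 252, so Y = 252/0.42 = 600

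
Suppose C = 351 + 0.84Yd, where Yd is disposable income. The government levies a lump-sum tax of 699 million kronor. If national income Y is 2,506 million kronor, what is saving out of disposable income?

Yd = Y − T = 2506 − 699 = 1807
C = 351 + 0.84(1807) = 351 + 1517.88 = 1868.88
S = Yd − C = 1807 − 1868.88 = -61.88

S = -61.88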